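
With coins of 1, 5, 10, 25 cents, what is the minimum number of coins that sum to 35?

35 − 1×25→10 − 1×10→0
Total coins = 1 + 1 = 2

2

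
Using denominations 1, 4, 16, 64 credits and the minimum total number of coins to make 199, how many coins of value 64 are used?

3

199 = 3×64 + 1×4 + 3×1
Count of 64: 3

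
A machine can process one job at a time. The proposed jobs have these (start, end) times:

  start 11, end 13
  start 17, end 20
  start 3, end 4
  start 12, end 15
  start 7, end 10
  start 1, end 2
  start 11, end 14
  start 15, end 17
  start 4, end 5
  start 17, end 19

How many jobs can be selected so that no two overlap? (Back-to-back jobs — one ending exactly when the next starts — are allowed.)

Sort by end time and greedily take each interval whose start is ≥ the last chosen end.
Sorted by end: (1,2)  (3,4)  (4,5)  (7,10)  (11,13)  (11,14)  (12,15)  (15,17)  (17,19)  (17,20)
take (1,2); take (3,4); take (4,5); take (7,10); take (11,13); take (15,17); take (17,19); skip (17,20).
Selected 7 jobs.

7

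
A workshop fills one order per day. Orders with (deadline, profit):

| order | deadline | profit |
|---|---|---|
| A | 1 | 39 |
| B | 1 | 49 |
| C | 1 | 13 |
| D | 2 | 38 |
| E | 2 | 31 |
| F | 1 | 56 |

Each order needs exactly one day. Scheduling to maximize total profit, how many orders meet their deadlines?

Sort by profit descending; place each in the latest free slot ≤ its deadline.
By profit: F(d1,56), B(d1,49), A(d1,39), D(d2,38), E(d2,31), C(d1,13)
F→slot 1; B skipped; A skipped; D→slot 2; E skipped; C skipped.
2 of 6 scheduled.

2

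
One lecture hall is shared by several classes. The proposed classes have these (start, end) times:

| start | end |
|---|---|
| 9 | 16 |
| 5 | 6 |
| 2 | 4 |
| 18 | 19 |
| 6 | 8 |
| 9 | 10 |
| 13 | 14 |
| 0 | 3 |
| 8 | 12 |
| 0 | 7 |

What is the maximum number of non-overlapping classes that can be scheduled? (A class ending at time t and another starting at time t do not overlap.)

6

Sort by end time and greedily take each interval whose start is ≥ the last chosen end.
By end time: (0,3), (2,4), (5,6), (0,7), (6,8), (9,10), (8,12), (13,14), (9,16), (18,19).
Pick (0,3); next start ≥ 3 → (5,6); next start ≥ 6 → (6,8); next start ≥ 8 → (9,10); next start ≥ 10 → (13,14); next start ≥ 14 → (18,19).
Selected 6 classes.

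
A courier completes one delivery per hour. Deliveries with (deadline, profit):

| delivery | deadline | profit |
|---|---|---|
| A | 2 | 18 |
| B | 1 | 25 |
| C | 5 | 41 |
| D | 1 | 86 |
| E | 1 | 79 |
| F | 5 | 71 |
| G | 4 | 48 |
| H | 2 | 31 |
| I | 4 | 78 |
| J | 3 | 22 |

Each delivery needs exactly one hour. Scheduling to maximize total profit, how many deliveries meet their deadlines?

Sort by profit descending; place each in the latest free slot ≤ its deadline.
By profit: D(d1,86), E(d1,79), I(d4,78), F(d5,71), G(d4,48), C(d5,41), H(d2,31), B(d1,25), J(d3,22), A(d2,18)
D→slot 1; E skipped; I→slot 4; F→slot 5; G→slot 3; C→slot 2; H skipped; B skipped; J skipped; A skipped.
5 of 10 scheduled.

5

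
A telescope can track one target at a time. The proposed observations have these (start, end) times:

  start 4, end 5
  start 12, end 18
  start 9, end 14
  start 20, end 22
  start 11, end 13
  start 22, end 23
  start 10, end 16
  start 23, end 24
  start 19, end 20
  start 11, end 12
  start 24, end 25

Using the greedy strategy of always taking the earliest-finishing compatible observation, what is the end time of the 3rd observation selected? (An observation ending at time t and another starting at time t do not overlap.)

Greedy by earliest finish: after sorting by end time, pick each interval compatible with the last pick.
By end time: (4,5), (11,12), (11,13), (9,14), (10,16), (12,18), (19,20), (20,22), (22,23), (23,24), (24,25).
Pick (4,5); next start ≥ 5 → (11,12); next start ≥ 12 → (12,18); next start ≥ 18 → (19,20); next start ≥ 20 → (20,22); next start ≥ 22 → (22,23); next start ≥ 23 → (23,24); next start ≥ 24 → (24,25).
Selected: (4,5) (11,12) (12,18) (19,20) (20,22) (22,23) (23,24) (24,25)

18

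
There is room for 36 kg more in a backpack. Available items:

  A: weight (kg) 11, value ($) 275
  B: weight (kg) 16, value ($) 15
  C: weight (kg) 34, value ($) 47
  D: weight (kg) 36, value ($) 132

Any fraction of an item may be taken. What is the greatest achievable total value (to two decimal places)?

Greedy by value/weight ratio, highest first.
Order: A (275/11=25.00) > D (132/36=3.67) > C (47/34=1.38) > B (15/16=0.94)
Fill: take A (11 @ 275) → take 25/36 of D → 91.67; 36/36 used.
Total value = 366.67

366.67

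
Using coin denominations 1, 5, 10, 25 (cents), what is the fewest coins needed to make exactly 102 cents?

102 − 4×25→2 − 2×1→0
Total coins = 4 + 2 = 6

6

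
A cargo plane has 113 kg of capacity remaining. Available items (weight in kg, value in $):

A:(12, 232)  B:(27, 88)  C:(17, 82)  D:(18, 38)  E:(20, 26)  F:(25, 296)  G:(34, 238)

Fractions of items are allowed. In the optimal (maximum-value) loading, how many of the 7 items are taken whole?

Greedy by value/weight ratio, highest first.
Ratios (sorted): A 19.33, F 11.84, G 7.00, C 4.82, B 3.26, D 2.11, E 1.30
take A (12 @ 232); take F (25 @ 296); take G (34 @ 238); take C (17 @ 82); take 25/27 of B → 81.48. Capacity used 113/113.
4 item(s) taken whole; one partial (take 25/27 of B).

4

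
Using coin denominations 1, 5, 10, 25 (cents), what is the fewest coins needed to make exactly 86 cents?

Greedy: take as many of the largest coin as possible, then repeat with the remainder.
86 − 3×25→11 − 1×10→1 − 1×1→0
Total coins = 3 + 1 + 1 = 5

5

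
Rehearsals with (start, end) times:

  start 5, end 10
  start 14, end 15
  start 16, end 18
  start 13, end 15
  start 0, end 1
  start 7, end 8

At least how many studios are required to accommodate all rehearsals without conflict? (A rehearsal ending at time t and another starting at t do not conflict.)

2

Count concurrent intervals with a sweep; the peak is the room count.
starts: [0, 5, 7, 13, 14, 16]
ends:   [1, 8, 10, 15, 15, 18]
s0→1 e1→0 s5→1 s7→2  — peak 2.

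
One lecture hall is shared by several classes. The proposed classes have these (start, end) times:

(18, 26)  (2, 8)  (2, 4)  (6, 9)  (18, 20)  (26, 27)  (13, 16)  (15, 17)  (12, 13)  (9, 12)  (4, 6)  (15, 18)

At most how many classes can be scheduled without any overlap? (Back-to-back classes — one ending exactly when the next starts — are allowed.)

Sort by end time and greedily take each interval whose start is ≥ the last chosen end.
Sorted by end: (2,4)  (4,6)  (2,8)  (6,9)  (9,12)  (12,13)  (13,16)  (15,17)  (15,18)  (18,20)  (18,26)  (26,27)
take (2,4); take (4,6); skip (2,8); take (6,9); take (9,12); take (12,13); take (13,16); skip (15,18); take (18,20); skip (18,26); take (26,27).
Selected 8 classes.

8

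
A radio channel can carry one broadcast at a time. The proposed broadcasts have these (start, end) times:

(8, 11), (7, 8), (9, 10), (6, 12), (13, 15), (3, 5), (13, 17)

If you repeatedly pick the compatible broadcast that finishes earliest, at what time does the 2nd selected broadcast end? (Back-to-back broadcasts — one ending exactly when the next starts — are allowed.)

Sort by end time and greedily take each interval whose start is ≥ the last chosen end.
Sorted by end: (3,5)  (7,8)  (9,10)  (8,11)  (6,12)  (13,15)  (13,17)
take (3,5); take (7,8); take (9,10); skip (6,12); take (13,15).
Selected: (3,5) (7,8) (9,10) (13,15)

8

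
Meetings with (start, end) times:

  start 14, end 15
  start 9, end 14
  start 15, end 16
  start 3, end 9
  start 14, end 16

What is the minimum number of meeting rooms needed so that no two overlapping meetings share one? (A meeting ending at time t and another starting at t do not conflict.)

Events (time:±→running): 3:+→1 9:-→0 9:+→1 14:-→0 14:+→1 14:+→2 … peak 2.

2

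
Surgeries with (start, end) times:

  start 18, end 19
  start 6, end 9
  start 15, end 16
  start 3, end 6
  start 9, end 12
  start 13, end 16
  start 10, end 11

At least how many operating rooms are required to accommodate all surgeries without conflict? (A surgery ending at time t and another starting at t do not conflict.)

2

The answer is the maximum number of intervals overlapping at any instant.
starts: [3, 6, 9, 10, 13, 15, 18]
ends:   [6, 9, 11, 12, 16, 16, 19]
s3→1 e6→0 s6→1 e9→0 s9→1 s10→2  — peak 2.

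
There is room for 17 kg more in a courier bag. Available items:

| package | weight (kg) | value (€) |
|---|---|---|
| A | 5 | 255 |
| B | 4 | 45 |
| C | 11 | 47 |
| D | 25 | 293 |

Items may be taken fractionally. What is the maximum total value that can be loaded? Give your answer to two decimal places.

395.64

Sort by value per unit weight and fill in that order.
Ratios (sorted): A 51.00, D 11.72, B 11.25, C 4.27
take A (5 @ 255); take 12/25 of D → 140.64. Capacity used 17/17.
Total value = 395.64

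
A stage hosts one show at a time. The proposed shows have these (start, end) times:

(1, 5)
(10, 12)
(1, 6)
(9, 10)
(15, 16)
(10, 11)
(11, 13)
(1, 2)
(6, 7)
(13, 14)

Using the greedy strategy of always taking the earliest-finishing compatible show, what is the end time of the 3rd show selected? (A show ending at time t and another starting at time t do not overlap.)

10

By end time: (1,2), (1,5), (1,6), (6,7), (9,10), (10,11), (10,12), (11,13), (13,14), (15,16).
Pick (1,2); next start ≥ 2 → (6,7); next start ≥ 7 → (9,10); next start ≥ 10 → (10,11); next start ≥ 11 → (11,13); next start ≥ 13 → (13,14); next start ≥ 14 → (15,16).
Selected: (1,2) (6,7) (9,10) (10,11) (11,13) (13,14) (15,16)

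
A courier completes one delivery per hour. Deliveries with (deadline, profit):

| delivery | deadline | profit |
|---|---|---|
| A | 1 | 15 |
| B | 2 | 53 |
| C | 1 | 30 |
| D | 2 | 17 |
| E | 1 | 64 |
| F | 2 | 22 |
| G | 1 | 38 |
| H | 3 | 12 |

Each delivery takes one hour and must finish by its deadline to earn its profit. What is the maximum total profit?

129

Sort by profit descending; place each in the latest free slot ≤ its deadline.
By profit: E(d1,64), B(d2,53), G(d1,38), C(d1,30), F(d2,22), D(d2,17), A(d1,15), H(d3,12)
E→slot 1; B→slot 2; G skipped; C skipped; F skipped; D skipped; A skipped; H→slot 3.
Profit = 64 + 53 + 12 = 129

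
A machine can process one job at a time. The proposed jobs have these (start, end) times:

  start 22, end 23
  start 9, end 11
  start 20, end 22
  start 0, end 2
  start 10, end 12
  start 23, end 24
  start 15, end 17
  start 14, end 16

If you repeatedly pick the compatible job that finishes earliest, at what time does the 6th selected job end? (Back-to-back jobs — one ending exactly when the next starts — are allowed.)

24

Sorted by end: (0,2)  (9,11)  (10,12)  (14,16)  (15,17)  (20,22)  (22,23)  (23,24)
take (0,2); take (9,11); skip (10,12); take (14,16); skip (15,17); take (20,22); take (22,23); take (23,24).
Selected: (0,2) (9,11) (14,16) (20,22) (22,23) (23,24)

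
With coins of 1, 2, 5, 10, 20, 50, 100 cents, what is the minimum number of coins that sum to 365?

Use the largest denomination that fits, subtract, and repeat.
365 − 3×100→65 − 1×50→15 − 1×10→5 − 1×5→0
Total coins = 3 + 1 + 1 + 1 = 6

6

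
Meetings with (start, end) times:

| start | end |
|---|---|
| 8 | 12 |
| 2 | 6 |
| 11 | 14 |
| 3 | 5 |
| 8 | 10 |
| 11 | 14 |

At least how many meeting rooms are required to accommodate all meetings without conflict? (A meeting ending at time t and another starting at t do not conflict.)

Count concurrent intervals with a sweep; the peak is the room count.
Events (time:±→running): 2:+→1 3:+→2 5:-→1 6:-→0 8:+→1 8:+→2 10:-→1 11:+→2 11:+→3 … peak 3.

3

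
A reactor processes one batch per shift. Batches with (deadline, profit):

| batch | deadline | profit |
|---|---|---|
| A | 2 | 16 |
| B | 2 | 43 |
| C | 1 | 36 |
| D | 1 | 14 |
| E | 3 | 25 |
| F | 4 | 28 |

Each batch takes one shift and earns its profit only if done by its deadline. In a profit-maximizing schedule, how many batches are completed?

4

By profit: B(d2,43), C(d1,36), F(d4,28), E(d3,25), A(d2,16), D(d1,14)
B→slot 2; C→slot 1; F→slot 4; E→slot 3; A skipped; D skipped.
4 of 6 scheduled.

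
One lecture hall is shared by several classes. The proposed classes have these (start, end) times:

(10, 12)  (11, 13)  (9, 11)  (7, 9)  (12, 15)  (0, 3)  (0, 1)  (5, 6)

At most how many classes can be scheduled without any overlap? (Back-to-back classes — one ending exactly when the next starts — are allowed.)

5

Sorted by end: (0,1)  (0,3)  (5,6)  (7,9)  (9,11)  (10,12)  (11,13)  (12,15)
take (0,1); take (5,6); take (7,9); take (9,11); take (11,13).
Selected 5 classes.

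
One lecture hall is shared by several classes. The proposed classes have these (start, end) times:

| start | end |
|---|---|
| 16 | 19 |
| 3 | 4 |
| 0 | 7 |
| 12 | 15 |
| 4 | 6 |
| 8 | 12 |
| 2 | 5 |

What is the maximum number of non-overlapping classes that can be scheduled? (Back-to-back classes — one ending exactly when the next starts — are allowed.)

5

Sorted by end: (3,4)  (2,5)  (4,6)  (0,7)  (8,12)  (12,15)  (16,19)
take (3,4); take (4,6); take (8,12); take (12,15); take (16,19).
Selected 5 classes.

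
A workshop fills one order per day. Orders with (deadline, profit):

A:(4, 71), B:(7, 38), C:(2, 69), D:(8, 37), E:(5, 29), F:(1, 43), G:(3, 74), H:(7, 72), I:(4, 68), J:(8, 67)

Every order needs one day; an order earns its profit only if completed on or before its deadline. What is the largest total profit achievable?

496

Sort by profit descending; place each in the latest free slot ≤ its deadline.
By profit: G(d3,74), H(d7,72), A(d4,71), C(d2,69), I(d4,68), J(d8,67), F(d1,43), B(d7,38), D(d8,37), E(d5,29)
G→slot 3; H→slot 7; A→slot 4; C→slot 2; I→slot 1; J→slot 8; F skipped; B→slot 6; D→slot 5; E skipped.
Profit = 68 + 69 + 74 + 71 + 37 + 38 + 72 + 67 = 496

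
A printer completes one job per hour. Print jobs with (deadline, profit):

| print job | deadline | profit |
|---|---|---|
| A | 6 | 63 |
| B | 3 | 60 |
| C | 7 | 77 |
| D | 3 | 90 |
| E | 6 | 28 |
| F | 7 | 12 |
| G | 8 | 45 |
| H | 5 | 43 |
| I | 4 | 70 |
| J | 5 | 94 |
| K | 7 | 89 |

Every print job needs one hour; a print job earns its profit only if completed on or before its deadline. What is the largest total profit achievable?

588

By profit: J(d5,94), D(d3,90), K(d7,89), C(d7,77), I(d4,70), A(d6,63), B(d3,60), G(d8,45), H(d5,43), E(d6,28), F(d7,12)
J→slot 5; D→slot 3; K→slot 7; C→slot 6; I→slot 4; A→slot 2; B→slot 1; G→slot 8; H skipped; E skipped; F skipped.
Profit = 60 + 63 + 90 + 70 + 94 + 77 + 89 + 45 = 588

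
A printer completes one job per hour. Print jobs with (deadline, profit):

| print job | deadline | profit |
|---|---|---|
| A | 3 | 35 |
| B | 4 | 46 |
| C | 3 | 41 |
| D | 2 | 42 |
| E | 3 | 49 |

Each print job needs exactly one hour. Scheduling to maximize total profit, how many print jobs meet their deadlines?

4

Profit order: E=49 B=46 D=42 C=41 A=35
Assign: E→slot 3, B→slot 4, D→slot 2, C→slot 1, A skipped.
Slots: [1:C] [2:D] [3:E] [4:B]
4 of 5 scheduled.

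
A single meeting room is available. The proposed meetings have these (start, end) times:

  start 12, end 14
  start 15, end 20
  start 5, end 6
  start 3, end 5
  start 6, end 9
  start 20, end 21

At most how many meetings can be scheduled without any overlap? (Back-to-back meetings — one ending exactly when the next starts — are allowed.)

Greedy by earliest finish: after sorting by end time, pick each interval compatible with the last pick.
Sorted by end: (3,5)  (5,6)  (6,9)  (12,14)  (15,20)  (20,21)
take (3,5); take (5,6); take (6,9); take (12,14); take (15,20); take (20,21).
Selected 6 meetings.

6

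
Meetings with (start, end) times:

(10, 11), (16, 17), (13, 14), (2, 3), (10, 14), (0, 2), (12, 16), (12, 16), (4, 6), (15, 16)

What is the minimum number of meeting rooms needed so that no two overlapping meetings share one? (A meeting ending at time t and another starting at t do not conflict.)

Count concurrent intervals with a sweep; the peak is the room count.
Events (time:±→running): 0:+→1 2:-→0 2:+→1 3:-→0 4:+→1 6:-→0 10:+→1 10:+→2 11:-→1 12:+→2 12:+→3 13:+→4 … peak 4.

4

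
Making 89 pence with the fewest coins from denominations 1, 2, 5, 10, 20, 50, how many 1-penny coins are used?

0

Greedy: take as many of the largest coin as possible, then repeat with the remainder.
89 = 1×50 + 1×20 + 1×10 + 1×5 + 2×2
Count of 1: 0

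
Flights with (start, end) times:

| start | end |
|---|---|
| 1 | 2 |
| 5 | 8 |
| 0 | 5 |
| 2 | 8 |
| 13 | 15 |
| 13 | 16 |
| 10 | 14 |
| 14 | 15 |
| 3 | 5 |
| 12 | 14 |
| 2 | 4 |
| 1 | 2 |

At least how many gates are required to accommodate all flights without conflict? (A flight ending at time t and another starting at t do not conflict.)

4

The answer is the maximum number of intervals overlapping at any instant.
Events (time:±→running): 0:+→1 1:+→2 1:+→3 2:-→2 2:-→1 2:+→2 2:+→3 3:+→4 … peak 4.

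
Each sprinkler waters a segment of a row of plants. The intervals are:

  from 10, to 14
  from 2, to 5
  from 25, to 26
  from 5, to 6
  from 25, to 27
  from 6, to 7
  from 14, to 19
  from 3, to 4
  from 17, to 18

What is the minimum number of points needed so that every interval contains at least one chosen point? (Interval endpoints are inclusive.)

5

Sorted: [3,4] [2,5] [5,6] [6,7] [10,14] [17,18] [14,19] [25,26] [25,27]
{[3,4],[2,5]} hit by 4; {[5,6],[6,7]} hit by 6; {[10,14]} hit by 14; {[17,18],[14,19]} hit by 18; {[25,26],[25,27]} hit by 26.
Points: 4, 6, 14, 18, 26 (5 total).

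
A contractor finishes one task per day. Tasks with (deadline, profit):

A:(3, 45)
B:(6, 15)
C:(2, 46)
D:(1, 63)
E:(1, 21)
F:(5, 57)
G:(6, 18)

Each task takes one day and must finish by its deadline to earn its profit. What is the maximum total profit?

244

Sort by profit descending; place each in the latest free slot ≤ its deadline.
Profit order: D=63 F=57 C=46 A=45 E=21 G=18 B=15
Assign: D→slot 1, F→slot 5, C→slot 2, A→slot 3, E skipped, G→slot 6, B→slot 4.
Slots: [1:D] [2:C] [3:A] [4:B] [5:F] [6:G]
Profit = 63 + 46 + 45 + 15 + 57 + 18 = 244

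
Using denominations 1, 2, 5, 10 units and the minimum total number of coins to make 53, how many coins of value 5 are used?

0

53 − 5×10→3 − 1×2→1 − 1×1→0
Count of 5: 0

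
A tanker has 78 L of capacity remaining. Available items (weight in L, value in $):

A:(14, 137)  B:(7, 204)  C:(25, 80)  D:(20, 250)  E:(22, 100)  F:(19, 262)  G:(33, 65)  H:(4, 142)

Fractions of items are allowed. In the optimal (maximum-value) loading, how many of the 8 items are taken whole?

5

Ratios (sorted): H 35.50, B 29.14, F 13.79, D 12.50, A 9.79, E 4.55, C 3.20, G 1.97
take H (4 @ 142); take B (7 @ 204); take F (19 @ 262); take D (20 @ 250); take A (14 @ 137); take 14/22 of E → 63.64. Capacity used 78/78.
5 item(s) taken whole; one partial (take 14/22 of E).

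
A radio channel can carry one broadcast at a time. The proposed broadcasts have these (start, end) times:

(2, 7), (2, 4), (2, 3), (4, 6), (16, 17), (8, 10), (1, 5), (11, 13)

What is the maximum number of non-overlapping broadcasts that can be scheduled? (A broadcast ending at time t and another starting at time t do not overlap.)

5

Sort by end time and greedily take each interval whose start is ≥ the last chosen end.
Sorted by end: (2,3)  (2,4)  (1,5)  (4,6)  (2,7)  (8,10)  (11,13)  (16,17)
take (2,3); take (4,6); take (8,10); take (11,13); take (16,17).
Selected 5 broadcasts.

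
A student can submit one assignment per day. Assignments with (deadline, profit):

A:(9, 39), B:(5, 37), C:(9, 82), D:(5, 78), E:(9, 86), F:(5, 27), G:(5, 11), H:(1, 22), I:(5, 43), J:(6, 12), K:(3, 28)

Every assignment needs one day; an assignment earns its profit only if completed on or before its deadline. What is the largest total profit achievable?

432

Sort by profit descending; place each in the latest free slot ≤ its deadline.
Profit order: E=86 C=82 D=78 I=43 A=39 B=37 K=28 F=27 H=22 J=12 G=11
Assign: E→slot 9, C→slot 8, D→slot 5, I→slot 4, A→slot 7, B→slot 3, K→slot 2, F→slot 1, H skipped, J→slot 6, G skipped.
Slots: [1:F] [2:K] [3:B] [4:I] [5:D] [6:J] [7:A] [8:C] [9:E]
Profit = 27 + 28 + 37 + 43 + 78 + 12 + 39 + 82 + 86 = 432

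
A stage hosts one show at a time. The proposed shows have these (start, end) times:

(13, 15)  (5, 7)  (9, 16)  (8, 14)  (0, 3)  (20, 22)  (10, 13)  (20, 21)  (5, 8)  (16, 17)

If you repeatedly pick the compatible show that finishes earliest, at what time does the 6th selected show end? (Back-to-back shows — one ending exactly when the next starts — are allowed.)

21

Order by finish time; keep every interval that doesn't clash with the previous kept one.
Sorted by end: (0,3)  (5,7)  (5,8)  (10,13)  (8,14)  (13,15)  (9,16)  (16,17)  (20,21)  (20,22)
take (0,3); take (5,7); skip (5,8); take (10,13); take (13,15); take (16,17); take (20,21).
Selected: (0,3) (5,7) (10,13) (13,15) (16,17) (20,21)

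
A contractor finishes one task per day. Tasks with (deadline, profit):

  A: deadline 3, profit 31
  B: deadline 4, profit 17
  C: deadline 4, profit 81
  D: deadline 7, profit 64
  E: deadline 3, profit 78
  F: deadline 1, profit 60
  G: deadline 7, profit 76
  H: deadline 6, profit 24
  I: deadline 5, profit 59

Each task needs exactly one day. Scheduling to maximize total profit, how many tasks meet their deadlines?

Take jobs in profit order; each goes to the latest open slot no later than its deadline.
Profit order: C=81 E=78 G=76 D=64 F=60 I=59 A=31 H=24 B=17
Assign: C→slot 4, E→slot 3, G→slot 7, D→slot 6, F→slot 1, I→slot 5, A→slot 2, H skipped, B skipped.
Slots: [1:F] [2:A] [3:E] [4:C] [5:I] [6:D] [7:G]
7 of 9 scheduled.

7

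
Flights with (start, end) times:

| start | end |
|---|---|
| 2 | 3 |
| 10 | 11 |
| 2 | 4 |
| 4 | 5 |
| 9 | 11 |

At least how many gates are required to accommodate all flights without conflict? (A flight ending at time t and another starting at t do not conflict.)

2

starts: [2, 2, 4, 9, 10]
ends:   [3, 4, 5, 11, 11]
s2→1 s2→2  — peak 2.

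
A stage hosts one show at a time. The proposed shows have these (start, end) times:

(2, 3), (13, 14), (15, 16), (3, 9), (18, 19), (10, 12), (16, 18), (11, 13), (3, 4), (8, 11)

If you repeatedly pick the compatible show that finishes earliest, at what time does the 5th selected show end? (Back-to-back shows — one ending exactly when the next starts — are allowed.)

14

Sort by end time and greedily take each interval whose start is ≥ the last chosen end.
Sorted by end: (2,3)  (3,4)  (3,9)  (8,11)  (10,12)  (11,13)  (13,14)  (15,16)  (16,18)  (18,19)
take (2,3); take (3,4); take (8,11); take (11,13); take (13,14); take (15,16); take (16,18); take (18,19).
Selected: (2,3) (3,4) (8,11) (11,13) (13,14) (15,16) (16,18) (18,19)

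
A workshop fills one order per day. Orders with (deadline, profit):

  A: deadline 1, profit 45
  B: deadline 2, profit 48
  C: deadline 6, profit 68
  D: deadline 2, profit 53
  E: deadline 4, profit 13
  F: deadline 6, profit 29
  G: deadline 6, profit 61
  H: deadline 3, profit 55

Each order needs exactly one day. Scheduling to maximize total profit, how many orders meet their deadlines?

By profit: C(d6,68), G(d6,61), H(d3,55), D(d2,53), B(d2,48), A(d1,45), F(d6,29), E(d4,13)
C→slot 6; G→slot 5; H→slot 3; D→slot 2; B→slot 1; A skipped; F→slot 4; E skipped.
6 of 8 scheduled.

6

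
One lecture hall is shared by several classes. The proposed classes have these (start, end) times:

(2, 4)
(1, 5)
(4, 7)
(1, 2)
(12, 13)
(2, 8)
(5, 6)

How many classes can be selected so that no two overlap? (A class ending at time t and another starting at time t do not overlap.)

4

Sorted by end: (1,2)  (2,4)  (1,5)  (5,6)  (4,7)  (2,8)  (12,13)
take (1,2); take (2,4); take (5,6); take (12,13).
Selected 4 classes.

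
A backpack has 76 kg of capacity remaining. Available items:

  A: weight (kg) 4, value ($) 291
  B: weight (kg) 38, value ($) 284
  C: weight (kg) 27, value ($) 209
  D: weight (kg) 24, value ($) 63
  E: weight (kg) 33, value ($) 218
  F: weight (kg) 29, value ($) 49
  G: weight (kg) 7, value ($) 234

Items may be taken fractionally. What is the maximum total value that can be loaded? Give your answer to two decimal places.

Ratios (sorted): A 72.75, G 33.43, C 7.74, B 7.47, E 6.61, D 2.62, F 1.69
take A (4 @ 291); take G (7 @ 234); take C (27 @ 209); take B (38 @ 284). Capacity used 76/76.
Total value = 1018.00

1018.00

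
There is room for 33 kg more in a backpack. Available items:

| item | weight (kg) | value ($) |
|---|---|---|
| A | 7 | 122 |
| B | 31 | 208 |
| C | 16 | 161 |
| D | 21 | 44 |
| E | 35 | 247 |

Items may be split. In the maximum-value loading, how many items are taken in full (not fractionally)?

2

Sort by value per unit weight and fill in that order.
Ratios (sorted): A 17.43, C 10.06, E 7.06, B 6.71, D 2.10
take A (7 @ 122); take C (16 @ 161); take 10/35 of E → 70.57. Capacity used 33/33.
2 item(s) taken whole; one partial (take 10/35 of E).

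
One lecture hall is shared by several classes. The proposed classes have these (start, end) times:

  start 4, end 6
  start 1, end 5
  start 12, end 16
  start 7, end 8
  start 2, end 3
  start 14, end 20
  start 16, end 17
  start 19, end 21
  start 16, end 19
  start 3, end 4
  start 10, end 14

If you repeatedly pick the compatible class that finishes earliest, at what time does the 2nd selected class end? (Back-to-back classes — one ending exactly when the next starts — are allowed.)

4

Sorted by end: (2,3)  (3,4)  (1,5)  (4,6)  (7,8)  (10,14)  (12,16)  (16,17)  (16,19)  (14,20)  (19,21)
take (2,3); take (3,4); skip (1,5); take (4,6); take (7,8); take (10,14); take (16,17); skip (14,20); take (19,21).
Selected: (2,3) (3,4) (4,6) (7,8) (10,14) (16,17) (19,21)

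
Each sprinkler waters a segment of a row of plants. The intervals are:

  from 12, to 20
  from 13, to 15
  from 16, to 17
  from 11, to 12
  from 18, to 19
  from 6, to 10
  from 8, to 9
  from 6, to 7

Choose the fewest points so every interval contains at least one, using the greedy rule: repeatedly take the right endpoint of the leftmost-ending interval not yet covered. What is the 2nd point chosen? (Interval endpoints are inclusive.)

Process intervals by earliest right end; each time one isn't hit yet, stab at its right endpoint.
By right end: [6,7]  [8,9]  [6,10]  [11,12]  [13,15]  [16,17]  [18,19]  [12,20]
[6,7] uncovered → point at 7; [8,9] uncovered → point at 9; [11,12] uncovered → point at 12; [13,15] uncovered → point at 15; [16,17] uncovered → point at 17; [18,19] uncovered → point at 19.
Points: 7, 9, 12, 15, 17, 19 (6 total).

9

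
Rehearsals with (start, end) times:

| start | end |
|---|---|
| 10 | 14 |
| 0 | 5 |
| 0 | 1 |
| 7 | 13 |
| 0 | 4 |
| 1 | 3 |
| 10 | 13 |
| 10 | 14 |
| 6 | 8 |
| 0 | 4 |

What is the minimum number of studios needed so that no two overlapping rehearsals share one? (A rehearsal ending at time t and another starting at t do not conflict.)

4

The answer is the maximum number of intervals overlapping at any instant.
Events (time:±→running): 0:+→1 0:+→2 0:+→3 0:+→4 … peak 4.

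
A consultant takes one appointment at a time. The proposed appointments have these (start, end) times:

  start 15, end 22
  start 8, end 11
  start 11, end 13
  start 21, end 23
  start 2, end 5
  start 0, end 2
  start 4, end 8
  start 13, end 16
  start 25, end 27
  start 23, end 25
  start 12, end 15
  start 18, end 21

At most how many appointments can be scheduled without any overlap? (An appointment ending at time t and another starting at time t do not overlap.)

Sort by end time and greedily take each interval whose start is ≥ the last chosen end.
By end time: (0,2), (2,5), (4,8), (8,11), (11,13), (12,15), (13,16), (18,21), (15,22), (21,23), (23,25), (25,27).
Pick (0,2); next start ≥ 2 → (2,5); next start ≥ 5 → (8,11); next start ≥ 11 → (11,13); next start ≥ 13 → (13,16); next start ≥ 16 → (18,21); next start ≥ 21 → (21,23); next start ≥ 23 → (23,25); next start ≥ 25 → (25,27).
Selected 9 appointments.

9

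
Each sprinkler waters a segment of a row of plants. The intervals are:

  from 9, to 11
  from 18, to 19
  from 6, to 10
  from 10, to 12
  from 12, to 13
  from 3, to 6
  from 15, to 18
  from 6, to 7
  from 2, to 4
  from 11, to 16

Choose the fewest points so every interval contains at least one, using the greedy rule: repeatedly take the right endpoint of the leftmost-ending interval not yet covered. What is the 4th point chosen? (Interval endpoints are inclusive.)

Sorted: [2,4] [3,6] [6,7] [6,10] [9,11] [10,12] [12,13] [11,16] [15,18] [18,19]
{[2,4],[3,6]} hit by 4; {[6,7],[6,10]} hit by 7; {[9,11],[10,12]} hit by 11; {[12,13],[11,16]} hit by 13; {[15,18],[18,19]} hit by 18.
Points: 4, 7, 11, 13, 18 (5 total).

13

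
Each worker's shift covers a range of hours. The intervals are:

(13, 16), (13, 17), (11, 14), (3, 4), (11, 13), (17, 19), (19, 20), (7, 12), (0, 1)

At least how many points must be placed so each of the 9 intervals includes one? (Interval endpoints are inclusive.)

By right end: [0,1]  [3,4]  [7,12]  [11,13]  [11,14]  [13,16]  [13,17]  [17,19]  [19,20]
[0,1] uncovered → point at 1; [3,4] uncovered → point at 4; [7,12] uncovered → point at 12; [13,16] uncovered → point at 16; [17,19] uncovered → point at 19.
Points: 1, 4, 12, 16, 19 (5 total).

5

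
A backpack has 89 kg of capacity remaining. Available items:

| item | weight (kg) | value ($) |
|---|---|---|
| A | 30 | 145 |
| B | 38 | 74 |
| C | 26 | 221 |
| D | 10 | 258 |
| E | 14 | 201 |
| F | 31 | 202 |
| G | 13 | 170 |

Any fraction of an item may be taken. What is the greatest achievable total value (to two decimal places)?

1019.42

Ratios (sorted): D 25.80, E 14.36, G 13.08, C 8.50, F 6.52, A 4.83, B 1.95
take D (10 @ 258); take E (14 @ 201); take G (13 @ 170); take C (26 @ 221); take 26/31 of F → 169.42. Capacity used 89/89.
Total value = 1019.42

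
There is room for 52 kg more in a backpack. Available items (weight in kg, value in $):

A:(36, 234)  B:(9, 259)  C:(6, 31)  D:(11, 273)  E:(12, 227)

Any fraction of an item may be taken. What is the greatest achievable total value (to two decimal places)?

889.00

Order: B (259/9=28.78) > D (273/11=24.82) > E (227/12=18.92) > A (234/36=6.50) > C (31/6=5.17)
Fill: take B (9 @ 259) → take D (11 @ 273) → take E (12 @ 227) → take 20/36 of A → 130.00; 52/52 used.
Total value = 889.00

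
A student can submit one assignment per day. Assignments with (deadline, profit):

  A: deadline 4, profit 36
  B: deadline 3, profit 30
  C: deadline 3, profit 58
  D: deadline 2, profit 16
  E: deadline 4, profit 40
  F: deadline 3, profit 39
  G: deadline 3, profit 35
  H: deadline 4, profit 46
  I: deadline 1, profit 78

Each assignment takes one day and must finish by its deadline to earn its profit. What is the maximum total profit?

By profit: I(d1,78), C(d3,58), H(d4,46), E(d4,40), F(d3,39), A(d4,36), G(d3,35), B(d3,30), D(d2,16)
I→slot 1; C→slot 3; H→slot 4; E→slot 2; F skipped; A skipped; G skipped; B skipped; D skipped.
Profit = 78 + 40 + 58 + 46 = 222

222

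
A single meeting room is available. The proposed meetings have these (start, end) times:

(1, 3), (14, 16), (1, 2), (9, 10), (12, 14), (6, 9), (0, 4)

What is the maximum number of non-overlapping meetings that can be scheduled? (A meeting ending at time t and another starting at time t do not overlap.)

Greedy by earliest finish: after sorting by end time, pick each interval compatible with the last pick.
By end time: (1,2), (1,3), (0,4), (6,9), (9,10), (12,14), (14,16).
Pick (1,2); next start ≥ 2 → (6,9); next start ≥ 9 → (9,10); next start ≥ 10 → (12,14); next start ≥ 14 → (14,16).
Selected 5 meetings.

5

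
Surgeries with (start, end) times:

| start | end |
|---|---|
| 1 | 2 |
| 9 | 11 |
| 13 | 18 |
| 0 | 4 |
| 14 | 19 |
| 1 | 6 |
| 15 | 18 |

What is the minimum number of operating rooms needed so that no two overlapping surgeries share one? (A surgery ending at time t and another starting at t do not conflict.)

3

Events (time:±→running): 0:+→1 1:+→2 1:+→3 … peak 3.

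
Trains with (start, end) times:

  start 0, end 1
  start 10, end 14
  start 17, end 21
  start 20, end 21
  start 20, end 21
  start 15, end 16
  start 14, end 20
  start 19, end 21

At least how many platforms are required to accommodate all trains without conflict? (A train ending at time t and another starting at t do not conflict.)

Count concurrent intervals with a sweep; the peak is the room count.
Events (time:±→running): 0:+→1 1:-→0 10:+→1 14:-→0 14:+→1 15:+→2 16:-→1 17:+→2 19:+→3 20:-→2 20:+→3 20:+→4 … peak 4.

4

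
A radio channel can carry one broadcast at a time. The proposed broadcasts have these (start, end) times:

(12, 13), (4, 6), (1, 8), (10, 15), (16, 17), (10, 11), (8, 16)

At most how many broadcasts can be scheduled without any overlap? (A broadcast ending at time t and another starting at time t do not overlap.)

4

Greedy by earliest finish: after sorting by end time, pick each interval compatible with the last pick.
Sorted by end: (4,6)  (1,8)  (10,11)  (12,13)  (10,15)  (8,16)  (16,17)
take (4,6); take (10,11); take (12,13); take (16,17).
Selected 4 broadcasts.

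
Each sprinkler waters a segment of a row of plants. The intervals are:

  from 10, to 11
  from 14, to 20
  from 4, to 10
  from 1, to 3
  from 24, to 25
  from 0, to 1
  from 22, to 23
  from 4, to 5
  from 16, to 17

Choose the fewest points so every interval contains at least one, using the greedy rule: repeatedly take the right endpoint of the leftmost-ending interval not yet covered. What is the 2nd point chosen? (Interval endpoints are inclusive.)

Sort by right endpoint; whenever an interval is uncovered, place a point at its right end.
Sorted: [0,1] [1,3] [4,5] [4,10] [10,11] [16,17] [14,20] [22,23] [24,25]
{[0,1],[1,3]} hit by 1; {[4,5],[4,10]} hit by 5; {[10,11]} hit by 11; {[16,17],[14,20]} hit by 17; {[22,23]} hit by 23; {[24,25]} hit by 25.
Points: 1, 5, 11, 17, 23, 25 (6 total).

5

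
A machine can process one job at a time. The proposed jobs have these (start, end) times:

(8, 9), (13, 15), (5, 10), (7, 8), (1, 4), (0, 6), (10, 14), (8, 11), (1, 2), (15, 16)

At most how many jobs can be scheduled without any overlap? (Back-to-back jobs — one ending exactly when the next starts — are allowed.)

5

By end time: (1,2), (1,4), (0,6), (7,8), (8,9), (5,10), (8,11), (10,14), (13,15), (15,16).
Pick (1,2); next start ≥ 2 → (7,8); next start ≥ 8 → (8,9); next start ≥ 9 → (10,14); next start ≥ 14 → (15,16).
Selected 5 jobs.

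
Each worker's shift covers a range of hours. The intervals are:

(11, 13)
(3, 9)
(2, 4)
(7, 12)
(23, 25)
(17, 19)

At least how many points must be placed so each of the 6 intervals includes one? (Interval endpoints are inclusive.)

Process intervals by earliest right end; each time one isn't hit yet, stab at its right endpoint.
By right end: [2,4]  [3,9]  [7,12]  [11,13]  [17,19]  [23,25]
[2,4] uncovered → point at 4; [7,12] uncovered → point at 12; [17,19] uncovered → point at 19; [23,25] uncovered → point at 25.
Points: 4, 12, 19, 25 (4 total).

4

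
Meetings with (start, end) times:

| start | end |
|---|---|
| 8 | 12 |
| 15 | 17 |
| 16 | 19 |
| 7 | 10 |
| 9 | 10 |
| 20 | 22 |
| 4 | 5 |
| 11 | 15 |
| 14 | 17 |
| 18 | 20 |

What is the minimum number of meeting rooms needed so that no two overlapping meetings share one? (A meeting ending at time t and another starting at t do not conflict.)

Events (time:±→running): 4:+→1 5:-→0 7:+→1 8:+→2 9:+→3 … peak 3.

3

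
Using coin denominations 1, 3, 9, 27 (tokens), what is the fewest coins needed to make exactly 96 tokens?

6

Greedy: take as many of the largest coin as possible, then repeat with the remainder.
96 = 3×27 + 1×9 + 2×3
Total coins = 3 + 1 + 2 = 6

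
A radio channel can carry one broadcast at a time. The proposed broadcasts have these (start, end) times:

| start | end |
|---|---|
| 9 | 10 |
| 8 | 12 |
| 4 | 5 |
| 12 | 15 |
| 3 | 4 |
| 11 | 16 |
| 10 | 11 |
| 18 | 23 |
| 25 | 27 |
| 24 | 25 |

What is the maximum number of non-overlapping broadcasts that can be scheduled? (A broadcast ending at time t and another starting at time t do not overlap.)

By end time: (3,4), (4,5), (9,10), (10,11), (8,12), (12,15), (11,16), (18,23), (24,25), (25,27).
Pick (3,4); next start ≥ 4 → (4,5); next start ≥ 5 → (9,10); next start ≥ 10 → (10,11); next start ≥ 11 → (12,15); next start ≥ 15 → (18,23); next start ≥ 23 → (24,25); next start ≥ 25 → (25,27).
Selected 8 broadcasts.

8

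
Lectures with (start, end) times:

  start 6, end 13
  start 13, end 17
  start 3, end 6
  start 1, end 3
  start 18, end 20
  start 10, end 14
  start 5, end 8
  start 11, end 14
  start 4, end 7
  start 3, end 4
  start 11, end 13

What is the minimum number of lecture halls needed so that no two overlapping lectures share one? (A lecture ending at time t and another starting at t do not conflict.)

4

Events (time:±→running): 1:+→1 3:-→0 3:+→1 3:+→2 4:-→1 4:+→2 5:+→3 6:-→2 6:+→3 7:-→2 8:-→1 10:+→2 11:+→3 11:+→4 … peak 4.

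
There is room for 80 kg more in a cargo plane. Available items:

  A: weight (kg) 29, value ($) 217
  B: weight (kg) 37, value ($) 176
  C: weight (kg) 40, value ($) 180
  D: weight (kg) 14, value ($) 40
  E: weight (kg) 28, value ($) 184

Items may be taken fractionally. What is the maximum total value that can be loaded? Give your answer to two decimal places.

Order: A (217/29=7.48) > E (184/28=6.57) > B (176/37=4.76) > C (180/40=4.50) > D (40/14=2.86)
Fill: take A (29 @ 217) → take E (28 @ 184) → take 23/37 of B → 109.41; 80/80 used.
Total value = 510.41

510.41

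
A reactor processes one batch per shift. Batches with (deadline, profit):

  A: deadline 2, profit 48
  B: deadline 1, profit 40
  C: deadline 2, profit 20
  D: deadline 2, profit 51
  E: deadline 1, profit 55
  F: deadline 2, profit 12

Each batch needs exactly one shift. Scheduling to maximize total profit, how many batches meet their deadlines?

Take jobs in profit order; each goes to the latest open slot no later than its deadline.
By profit: E(d1,55), D(d2,51), A(d2,48), B(d1,40), C(d2,20), F(d2,12)
E→slot 1; D→slot 2; A skipped; B skipped; C skipped; F skipped.
2 of 6 scheduled.

2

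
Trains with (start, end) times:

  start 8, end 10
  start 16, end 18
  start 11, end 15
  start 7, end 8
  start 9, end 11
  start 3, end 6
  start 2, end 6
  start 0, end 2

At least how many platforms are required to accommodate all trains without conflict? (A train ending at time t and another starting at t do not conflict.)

Count concurrent intervals with a sweep; the peak is the room count.
Events (time:±→running): 0:+→1 2:-→0 2:+→1 3:+→2 … peak 2.

2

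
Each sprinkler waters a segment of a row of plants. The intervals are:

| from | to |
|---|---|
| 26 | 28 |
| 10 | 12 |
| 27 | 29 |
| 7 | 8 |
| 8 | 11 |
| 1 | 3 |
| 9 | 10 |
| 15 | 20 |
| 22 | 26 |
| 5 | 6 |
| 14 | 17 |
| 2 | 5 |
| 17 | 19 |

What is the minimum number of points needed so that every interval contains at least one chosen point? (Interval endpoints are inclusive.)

Process intervals by earliest right end; each time one isn't hit yet, stab at its right endpoint.
By right end: [1,3]  [2,5]  [5,6]  [7,8]  [9,10]  [8,11]  [10,12]  [14,17]  [17,19]  [15,20]  [22,26]  [26,28]  [27,29]
[1,3] uncovered → point at 3; [5,6] uncovered → point at 6; [7,8] uncovered → point at 8; [9,10] uncovered → point at 10; [14,17] uncovered → point at 17; [22,26] uncovered → point at 26; [27,29] uncovered → point at 29.
Points: 3, 6, 8, 10, 17, 26, 29 (7 total).

7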